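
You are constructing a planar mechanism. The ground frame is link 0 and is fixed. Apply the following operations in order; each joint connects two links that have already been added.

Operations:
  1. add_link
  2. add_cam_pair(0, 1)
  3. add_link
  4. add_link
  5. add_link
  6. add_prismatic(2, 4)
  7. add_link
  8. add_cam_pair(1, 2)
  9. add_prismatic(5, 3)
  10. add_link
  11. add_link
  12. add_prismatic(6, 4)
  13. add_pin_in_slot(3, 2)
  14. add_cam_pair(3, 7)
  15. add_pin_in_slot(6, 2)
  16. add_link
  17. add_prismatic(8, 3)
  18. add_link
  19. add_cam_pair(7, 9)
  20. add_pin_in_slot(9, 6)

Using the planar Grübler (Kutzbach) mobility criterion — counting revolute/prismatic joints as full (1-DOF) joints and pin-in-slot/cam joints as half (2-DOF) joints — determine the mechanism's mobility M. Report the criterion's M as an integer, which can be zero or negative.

ground; <1,0,0>
#1 <2,0,0>
C:0↔1 J2 <2,0,1>
#2 <3,0,1>
#3 <4,0,1>
#4 <5,0,1>
P:2↔4 J1 <5,1,1>
#5 <6,1,1>
C:1↔2 J2 <6,1,2>
P:5↔3 J1 <6,2,2>
#6 <7,2,2>
#7 <8,2,2>
P:6↔4 J1 <8,3,2>
PS:3↔2 J2 <8,3,3>
C:3↔7 J2 <8,3,4>
PS:6↔2 J2 <8,3,5>
#8 <9,3,5>
P:8↔3 J1 <9,4,5>
#9 <10,4,5>
C:7↔9 J2 <10,4,6>
PS:9↔6 J2 <10,4,7>
3×9 − 2×4 − 1×7 = 12

M = 12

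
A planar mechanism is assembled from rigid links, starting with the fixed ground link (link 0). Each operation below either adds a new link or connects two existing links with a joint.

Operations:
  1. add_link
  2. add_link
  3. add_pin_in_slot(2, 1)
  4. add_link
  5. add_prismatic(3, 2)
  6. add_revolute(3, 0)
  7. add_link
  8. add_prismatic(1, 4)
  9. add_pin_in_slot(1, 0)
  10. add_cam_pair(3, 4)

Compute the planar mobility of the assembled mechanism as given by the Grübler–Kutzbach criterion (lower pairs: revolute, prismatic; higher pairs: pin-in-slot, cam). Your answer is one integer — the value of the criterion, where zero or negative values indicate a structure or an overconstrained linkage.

M = 3

link 0 = ground. State L|J1|J2 = 1|0|0
+link1  2|0|0
+link2  3|0|0
PS(2,1) f=2→J2  3|0|1
+link3  4|0|1
P(3,2) f=1→J1  4|1|1
R(3,0) f=1→J1  4|2|1
+link4  5|2|1
P(1,4) f=1→J1  5|3|1
PS(1,0) f=2→J2  5|3|2
C(3,4) f=2→J2  5|3|3
M = 3(5−1)−2·3−3 = 12−6−3 = 3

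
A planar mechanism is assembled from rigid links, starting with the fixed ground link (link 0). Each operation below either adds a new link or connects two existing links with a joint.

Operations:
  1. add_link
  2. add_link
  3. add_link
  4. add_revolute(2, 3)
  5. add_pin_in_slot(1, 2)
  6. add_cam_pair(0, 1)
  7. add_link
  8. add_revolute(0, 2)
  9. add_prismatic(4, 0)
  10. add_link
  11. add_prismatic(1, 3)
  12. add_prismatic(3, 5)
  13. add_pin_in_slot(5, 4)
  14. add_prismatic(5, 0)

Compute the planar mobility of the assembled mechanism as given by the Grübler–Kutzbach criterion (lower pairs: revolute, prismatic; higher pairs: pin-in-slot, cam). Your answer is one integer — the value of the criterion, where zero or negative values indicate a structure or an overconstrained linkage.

(L,J1,J2)=(1,0,0); link0 fixed
link1: (2,0,0)
link2: (3,0,0)
link3: (4,0,0)
R 2-3 [J1]: (4,1,0)
PS 1-2 [J2]: (4,1,1)
C 0-1 [J2]: (4,1,2)
link4: (5,1,2)
R 0-2 [J1]: (5,2,2)
P 4-0 [J1]: (5,3,2)
link5: (6,3,2)
P 1-3 [J1]: (6,4,2)
P 3-5 [J1]: (6,5,2)
PS 5-4 [J2]: (6,5,3)
P 5-0 [J1]: (6,6,3)
Grübler: 3·5 − 2·6 − 3 = 0

M = 0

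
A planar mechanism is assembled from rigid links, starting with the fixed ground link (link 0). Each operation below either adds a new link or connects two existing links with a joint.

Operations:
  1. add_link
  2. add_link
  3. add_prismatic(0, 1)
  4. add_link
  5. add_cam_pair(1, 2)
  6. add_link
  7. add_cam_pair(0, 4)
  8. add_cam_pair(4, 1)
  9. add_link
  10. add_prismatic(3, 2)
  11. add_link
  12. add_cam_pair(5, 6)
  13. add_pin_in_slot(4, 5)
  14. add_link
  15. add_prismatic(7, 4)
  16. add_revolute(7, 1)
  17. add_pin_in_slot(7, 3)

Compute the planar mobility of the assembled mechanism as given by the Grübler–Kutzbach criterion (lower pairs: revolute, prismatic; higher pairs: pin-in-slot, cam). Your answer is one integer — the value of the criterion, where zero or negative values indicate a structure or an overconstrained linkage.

M = 7

ground; <1,0,0>
#1 <2,0,0>
#2 <3,0,0>
P:0↔1 J1 <3,1,0>
#3 <4,1,0>
C:1↔2 J2 <4,1,1>
#4 <5,1,1>
C:0↔4 J2 <5,1,2>
C:4↔1 J2 <5,1,3>
#5 <6,1,3>
P:3↔2 J1 <6,2,3>
#6 <7,2,3>
C:5↔6 J2 <7,2,4>
PS:4↔5 J2 <7,2,5>
#7 <8,2,5>
P:7↔4 J1 <8,3,5>
R:7↔1 J1 <8,4,5>
PS:7↔3 J2 <8,4,6>
3×7 − 2×4 − 1×6 = 7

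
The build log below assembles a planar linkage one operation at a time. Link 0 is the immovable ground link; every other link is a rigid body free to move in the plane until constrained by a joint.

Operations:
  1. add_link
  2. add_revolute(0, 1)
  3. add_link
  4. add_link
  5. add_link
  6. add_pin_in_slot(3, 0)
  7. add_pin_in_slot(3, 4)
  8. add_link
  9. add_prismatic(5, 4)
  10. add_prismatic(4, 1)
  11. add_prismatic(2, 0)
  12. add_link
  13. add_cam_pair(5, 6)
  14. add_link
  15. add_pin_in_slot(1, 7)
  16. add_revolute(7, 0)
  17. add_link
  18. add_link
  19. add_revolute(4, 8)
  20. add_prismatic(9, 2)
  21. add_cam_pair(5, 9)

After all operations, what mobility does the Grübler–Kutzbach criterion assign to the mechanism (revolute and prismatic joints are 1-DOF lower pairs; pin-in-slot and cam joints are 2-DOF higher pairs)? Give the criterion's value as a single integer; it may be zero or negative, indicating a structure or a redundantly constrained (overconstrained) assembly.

[1;0;0] (link 0 is ground)
L+ [2;0;0]
R(0,1)∈J1 [2;1;0]
L+ [3;1;0]
L+ [4;1;0]
L+ [5;1;0]
PS(3,0)∈J2 [5;1;1]
PS(3,4)∈J2 [5;1;2]
L+ [6;1;2]
P(5,4)∈J1 [6;2;2]
P(4,1)∈J1 [6;3;2]
P(2,0)∈J1 [6;4;2]
L+ [7;4;2]
C(5,6)∈J2 [7;4;3]
L+ [8;4;3]
PS(1,7)∈J2 [8;4;4]
R(7,0)∈J1 [8;5;4]
L+ [9;5;4]
L+ [10;5;4]
R(4,8)∈J1 [10;6;4]
P(9,2)∈J1 [10;7;4]
C(5,9)∈J2 [10;7;5]
mobility = 27 − 14 − 5 = 8

M = 8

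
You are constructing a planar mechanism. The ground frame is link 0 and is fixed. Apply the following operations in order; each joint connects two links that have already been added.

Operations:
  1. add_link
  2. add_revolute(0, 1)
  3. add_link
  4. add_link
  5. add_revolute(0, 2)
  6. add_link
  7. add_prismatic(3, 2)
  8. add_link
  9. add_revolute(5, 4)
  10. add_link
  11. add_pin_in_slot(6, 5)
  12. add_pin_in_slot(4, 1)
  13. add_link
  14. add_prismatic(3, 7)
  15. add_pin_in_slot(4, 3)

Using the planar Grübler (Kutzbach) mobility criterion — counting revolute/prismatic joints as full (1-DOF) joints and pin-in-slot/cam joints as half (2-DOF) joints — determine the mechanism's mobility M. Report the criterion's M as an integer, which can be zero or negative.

M = 8

link 0 = ground. State L|J1|J2 = 1|0|0
+link1  2|0|0
R(0,1) f=1→J1  2|1|0
+link2  3|1|0
+link3  4|1|0
R(0,2) f=1→J1  4|2|0
+link4  5|2|0
P(3,2) f=1→J1  5|3|0
+link5  6|3|0
R(5,4) f=1→J1  6|4|0
+link6  7|4|0
PS(6,5) f=2→J2  7|4|1
PS(4,1) f=2→J2  7|4|2
+link7  8|4|2
P(3,7) f=1→J1  8|5|2
PS(4,3) f=2→J2  8|5|3
M = 3(8−1)−2·5−3 = 21−10−3 = 8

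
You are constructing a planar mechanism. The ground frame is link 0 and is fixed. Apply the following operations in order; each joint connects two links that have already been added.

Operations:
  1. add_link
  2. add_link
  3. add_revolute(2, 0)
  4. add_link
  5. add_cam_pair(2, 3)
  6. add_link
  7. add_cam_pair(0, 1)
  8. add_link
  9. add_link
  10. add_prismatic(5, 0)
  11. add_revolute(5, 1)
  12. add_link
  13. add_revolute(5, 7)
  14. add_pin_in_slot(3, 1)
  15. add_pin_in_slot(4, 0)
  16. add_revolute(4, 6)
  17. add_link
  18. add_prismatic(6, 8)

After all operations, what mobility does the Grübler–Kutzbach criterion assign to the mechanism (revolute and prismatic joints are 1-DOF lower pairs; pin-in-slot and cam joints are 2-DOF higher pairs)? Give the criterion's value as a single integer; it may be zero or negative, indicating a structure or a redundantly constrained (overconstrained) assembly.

M = 8

L=1 J1=0 J2=0
add link → L=2 J1=0 J2=0
add link → L=3 J1=0 J2=0
R@2,0 dof=1 J1 → L=3 J1=1 J2=0
add link → L=4 J1=1 J2=0
C@2,3 dof=2 J2 → L=4 J1=1 J2=1
add link → L=5 J1=1 J2=1
C@0,1 dof=2 J2 → L=5 J1=1 J2=2
add link → L=6 J1=1 J2=2
add link → L=7 J1=1 J2=2
P@5,0 dof=1 J1 → L=7 J1=2 J2=2
R@5,1 dof=1 J1 → L=7 J1=3 J2=2
add link → L=8 J1=3 J2=2
R@5,7 dof=1 J1 → L=8 J1=4 J2=2
PS@3,1 dof=2 J2 → L=8 J1=4 J2=3
PS@4,0 dof=2 J2 → L=8 J1=4 J2=4
R@4,6 dof=1 J1 → L=8 J1=5 J2=4
add link → L=9 J1=5 J2=4
P@6,8 dof=1 J1 → L=9 J1=6 J2=4
M=3(L−1)−2J1−J2=3·8−2·6−4=8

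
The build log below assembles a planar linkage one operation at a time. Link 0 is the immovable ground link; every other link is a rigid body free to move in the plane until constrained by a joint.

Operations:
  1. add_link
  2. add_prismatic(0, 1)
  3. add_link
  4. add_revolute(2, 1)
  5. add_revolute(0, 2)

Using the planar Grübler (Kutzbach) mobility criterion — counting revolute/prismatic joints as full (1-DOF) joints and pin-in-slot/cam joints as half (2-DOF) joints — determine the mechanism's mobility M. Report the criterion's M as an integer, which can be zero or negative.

ground; <1,0,0>
#1 <2,0,0>
P:0↔1 J1 <2,1,0>
#2 <3,1,0>
R:2↔1 J1 <3,2,0>
R:0↔2 J1 <3,3,0>
3×2 − 2×3 − 1×0 = 0

M = 0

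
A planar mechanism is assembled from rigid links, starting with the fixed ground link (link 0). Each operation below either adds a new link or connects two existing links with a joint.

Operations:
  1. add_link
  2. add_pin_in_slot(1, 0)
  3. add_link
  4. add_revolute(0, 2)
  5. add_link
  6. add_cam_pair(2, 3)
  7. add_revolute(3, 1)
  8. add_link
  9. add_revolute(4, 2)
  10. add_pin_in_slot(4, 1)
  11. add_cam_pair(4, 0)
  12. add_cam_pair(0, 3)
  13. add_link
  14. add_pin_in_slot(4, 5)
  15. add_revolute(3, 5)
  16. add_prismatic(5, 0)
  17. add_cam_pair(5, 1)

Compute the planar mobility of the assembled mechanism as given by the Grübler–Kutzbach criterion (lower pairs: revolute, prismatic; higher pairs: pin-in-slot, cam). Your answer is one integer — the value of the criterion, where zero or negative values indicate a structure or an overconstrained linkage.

(L,J1,J2)=(1,0,0); link0 fixed
link1: (2,0,0)
PS 1-0 [J2]: (2,0,1)
link2: (3,0,1)
R 0-2 [J1]: (3,1,1)
link3: (4,1,1)
C 2-3 [J2]: (4,1,2)
R 3-1 [J1]: (4,2,2)
link4: (5,2,2)
R 4-2 [J1]: (5,3,2)
PS 4-1 [J2]: (5,3,3)
C 4-0 [J2]: (5,3,4)
C 0-3 [J2]: (5,3,5)
link5: (6,3,5)
PS 4-5 [J2]: (6,3,6)
R 3-5 [J1]: (6,4,6)
P 5-0 [J1]: (6,5,6)
C 5-1 [J2]: (6,5,7)
Grübler: 3·5 − 2·5 − 7 = -2

M = -2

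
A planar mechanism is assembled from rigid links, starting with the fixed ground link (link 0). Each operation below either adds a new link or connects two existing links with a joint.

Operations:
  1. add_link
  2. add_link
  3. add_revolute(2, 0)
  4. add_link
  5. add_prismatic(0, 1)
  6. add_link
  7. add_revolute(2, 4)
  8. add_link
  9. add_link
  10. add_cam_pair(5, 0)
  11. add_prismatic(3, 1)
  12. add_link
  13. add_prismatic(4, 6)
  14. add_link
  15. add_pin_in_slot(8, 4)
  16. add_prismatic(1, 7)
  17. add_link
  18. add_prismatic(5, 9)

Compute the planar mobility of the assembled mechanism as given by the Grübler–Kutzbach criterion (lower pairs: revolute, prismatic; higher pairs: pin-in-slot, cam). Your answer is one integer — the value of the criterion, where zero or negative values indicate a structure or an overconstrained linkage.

link 0 = ground. State L|J1|J2 = 1|0|0
+link1  2|0|0
+link2  3|0|0
R(2,0) f=1→J1  3|1|0
+link3  4|1|0
P(0,1) f=1→J1  4|2|0
+link4  5|2|0
R(2,4) f=1→J1  5|3|0
+link5  6|3|0
+link6  7|3|0
C(5,0) f=2→J2  7|3|1
P(3,1) f=1→J1  7|4|1
+link7  8|4|1
P(4,6) f=1→J1  8|5|1
+link8  9|5|1
PS(8,4) f=2→J2  9|5|2
P(1,7) f=1→J1  9|6|2
+link9  10|6|2
P(5,9) f=1→J1  10|7|2
M = 3(10−1)−2·7−2 = 27−14−2 = 11

M = 11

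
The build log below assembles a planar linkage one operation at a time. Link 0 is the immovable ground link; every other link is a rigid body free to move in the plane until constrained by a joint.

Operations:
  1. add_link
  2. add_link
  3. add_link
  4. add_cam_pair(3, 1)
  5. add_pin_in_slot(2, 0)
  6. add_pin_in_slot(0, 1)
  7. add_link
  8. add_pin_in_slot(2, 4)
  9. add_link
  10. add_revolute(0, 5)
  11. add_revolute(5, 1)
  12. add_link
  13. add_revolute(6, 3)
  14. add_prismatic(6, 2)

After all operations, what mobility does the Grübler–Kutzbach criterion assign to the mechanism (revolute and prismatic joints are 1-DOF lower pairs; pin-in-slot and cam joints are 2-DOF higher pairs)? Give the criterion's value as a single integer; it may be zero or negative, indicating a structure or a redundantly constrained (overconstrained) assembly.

M = 6

link 0 = ground. State L|J1|J2 = 1|0|0
+link1  2|0|0
+link2  3|0|0
+link3  4|0|0
C(3,1) f=2→J2  4|0|1
PS(2,0) f=2→J2  4|0|2
PS(0,1) f=2→J2  4|0|3
+link4  5|0|3
PS(2,4) f=2→J2  5|0|4
+link5  6|0|4
R(0,5) f=1→J1  6|1|4
R(5,1) f=1→J1  6|2|4
+link6  7|2|4
R(6,3) f=1→J1  7|3|4
P(6,2) f=1→J1  7|4|4
M = 3(7−1)−2·4−4 = 18−8−4 = 6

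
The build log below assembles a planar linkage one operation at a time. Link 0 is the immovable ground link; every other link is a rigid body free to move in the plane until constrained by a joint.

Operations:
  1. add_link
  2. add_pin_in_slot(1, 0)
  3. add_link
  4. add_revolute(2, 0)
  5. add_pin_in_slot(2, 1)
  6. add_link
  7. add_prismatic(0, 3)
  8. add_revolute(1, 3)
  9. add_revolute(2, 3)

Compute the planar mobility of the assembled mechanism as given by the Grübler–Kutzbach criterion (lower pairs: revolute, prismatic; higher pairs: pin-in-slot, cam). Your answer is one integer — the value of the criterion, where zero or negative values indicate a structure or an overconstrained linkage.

M = -1

L=1 J1=0 J2=0
add link → L=2 J1=0 J2=0
PS@1,0 dof=2 J2 → L=2 J1=0 J2=1
add link → L=3 J1=0 J2=1
R@2,0 dof=1 J1 → L=3 J1=1 J2=1
PS@2,1 dof=2 J2 → L=3 J1=1 J2=2
add link → L=4 J1=1 J2=2
P@0,3 dof=1 J1 → L=4 J1=2 J2=2
R@1,3 dof=1 J1 → L=4 J1=3 J2=2
R@2,3 dof=1 J1 → L=4 J1=4 J2=2
M=3(L−1)−2J1−J2=3·3−2·4−2=-1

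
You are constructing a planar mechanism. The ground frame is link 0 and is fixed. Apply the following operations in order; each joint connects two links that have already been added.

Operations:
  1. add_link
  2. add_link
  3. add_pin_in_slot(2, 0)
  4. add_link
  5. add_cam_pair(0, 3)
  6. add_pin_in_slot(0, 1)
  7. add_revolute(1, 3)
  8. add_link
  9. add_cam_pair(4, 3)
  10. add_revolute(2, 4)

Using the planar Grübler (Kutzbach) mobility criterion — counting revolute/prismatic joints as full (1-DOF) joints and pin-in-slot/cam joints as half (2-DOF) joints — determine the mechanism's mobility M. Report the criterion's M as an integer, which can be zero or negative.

M = 4

L=1 J1=0 J2=0
add link → L=2 J1=0 J2=0
add link → L=3 J1=0 J2=0
PS@2,0 dof=2 J2 → L=3 J1=0 J2=1
add link → L=4 J1=0 J2=1
C@0,3 dof=2 J2 → L=4 J1=0 J2=2
PS@0,1 dof=2 J2 → L=4 J1=0 J2=3
R@1,3 dof=1 J1 → L=4 J1=1 J2=3
add link → L=5 J1=1 J2=3
C@4,3 dof=2 J2 → L=5 J1=1 J2=4
R@2,4 dof=1 J1 → L=5 J1=2 J2=4
M=3(L−1)−2J1−J2=3·4−2·2−4=4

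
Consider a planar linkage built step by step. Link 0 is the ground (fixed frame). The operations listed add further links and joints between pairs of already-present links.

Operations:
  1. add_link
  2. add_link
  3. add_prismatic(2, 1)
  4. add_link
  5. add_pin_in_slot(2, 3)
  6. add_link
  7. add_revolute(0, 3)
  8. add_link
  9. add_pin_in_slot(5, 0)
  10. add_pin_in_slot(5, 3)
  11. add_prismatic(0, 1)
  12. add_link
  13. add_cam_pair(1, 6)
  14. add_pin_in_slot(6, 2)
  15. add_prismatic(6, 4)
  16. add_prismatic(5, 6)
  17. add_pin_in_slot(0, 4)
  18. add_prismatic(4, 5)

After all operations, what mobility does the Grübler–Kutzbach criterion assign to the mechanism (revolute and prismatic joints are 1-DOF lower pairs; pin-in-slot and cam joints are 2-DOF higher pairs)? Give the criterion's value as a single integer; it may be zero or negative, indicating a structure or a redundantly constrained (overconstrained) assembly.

L=1 J1=0 J2=0
add link → L=2 J1=0 J2=0
add link → L=3 J1=0 J2=0
P@2,1 dof=1 J1 → L=3 J1=1 J2=0
add link → L=4 J1=1 J2=0
PS@2,3 dof=2 J2 → L=4 J1=1 J2=1
add link → L=5 J1=1 J2=1
R@0,3 dof=1 J1 → L=5 J1=2 J2=1
add link → L=6 J1=2 J2=1
PS@5,0 dof=2 J2 → L=6 J1=2 J2=2
PS@5,3 dof=2 J2 → L=6 J1=2 J2=3
P@0,1 dof=1 J1 → L=6 J1=3 J2=3
add link → L=7 J1=3 J2=3
C@1,6 dof=2 J2 → L=7 J1=3 J2=4
PS@6,2 dof=2 J2 → L=7 J1=3 J2=5
P@6,4 dof=1 J1 → L=7 J1=4 J2=5
P@5,6 dof=1 J1 → L=7 J1=5 J2=5
PS@0,4 dof=2 J2 → L=7 J1=5 J2=6
P@4,5 dof=1 J1 → L=7 J1=6 J2=6
M=3(L−1)−2J1−J2=3·6−2·6−6=0

M = 0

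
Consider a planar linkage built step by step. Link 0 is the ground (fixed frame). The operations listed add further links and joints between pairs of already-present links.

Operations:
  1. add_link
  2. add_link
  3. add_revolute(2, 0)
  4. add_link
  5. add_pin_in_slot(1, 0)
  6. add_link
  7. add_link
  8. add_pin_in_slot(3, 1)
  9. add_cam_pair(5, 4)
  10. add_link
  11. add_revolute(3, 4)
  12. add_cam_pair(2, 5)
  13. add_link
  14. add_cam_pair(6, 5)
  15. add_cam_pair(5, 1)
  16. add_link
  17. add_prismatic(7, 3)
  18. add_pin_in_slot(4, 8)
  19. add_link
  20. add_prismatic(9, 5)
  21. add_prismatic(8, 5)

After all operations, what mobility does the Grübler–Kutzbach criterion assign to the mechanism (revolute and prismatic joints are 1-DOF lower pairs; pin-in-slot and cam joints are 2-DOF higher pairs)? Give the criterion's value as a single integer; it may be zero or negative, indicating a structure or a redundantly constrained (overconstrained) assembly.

M = 10

L=1 J1=0 J2=0
add link → L=2 J1=0 J2=0
add link → L=3 J1=0 J2=0
R@2,0 dof=1 J1 → L=3 J1=1 J2=0
add link → L=4 J1=1 J2=0
PS@1,0 dof=2 J2 → L=4 J1=1 J2=1
add link → L=5 J1=1 J2=1
add link → L=6 J1=1 J2=1
PS@3,1 dof=2 J2 → L=6 J1=1 J2=2
C@5,4 dof=2 J2 → L=6 J1=1 J2=3
add link → L=7 J1=1 J2=3
R@3,4 dof=1 J1 → L=7 J1=2 J2=3
C@2,5 dof=2 J2 → L=7 J1=2 J2=4
add link → L=8 J1=2 J2=4
C@6,5 dof=2 J2 → L=8 J1=2 J2=5
C@5,1 dof=2 J2 → L=8 J1=2 J2=6
add link → L=9 J1=2 J2=6
P@7,3 dof=1 J1 → L=9 J1=3 J2=6
PS@4,8 dof=2 J2 → L=9 J1=3 J2=7
add link → L=10 J1=3 J2=7
P@9,5 dof=1 J1 → L=10 J1=4 J2=7
P@8,5 dof=1 J1 → L=10 J1=5 J2=7
M=3(L−1)−2J1−J2=3·9−2·5−7=10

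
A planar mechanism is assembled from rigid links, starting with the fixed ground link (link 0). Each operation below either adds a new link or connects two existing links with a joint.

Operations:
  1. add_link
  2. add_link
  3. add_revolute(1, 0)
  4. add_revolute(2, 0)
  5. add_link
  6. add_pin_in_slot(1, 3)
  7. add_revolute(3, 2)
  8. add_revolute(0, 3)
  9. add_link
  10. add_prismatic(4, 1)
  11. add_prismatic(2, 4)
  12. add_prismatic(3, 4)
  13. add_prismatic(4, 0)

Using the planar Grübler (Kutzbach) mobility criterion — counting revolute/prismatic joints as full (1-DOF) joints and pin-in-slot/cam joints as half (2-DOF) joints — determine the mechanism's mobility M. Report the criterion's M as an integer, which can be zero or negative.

link 0 = ground. State L|J1|J2 = 1|0|0
+link1  2|0|0
+link2  3|0|0
R(1,0) f=1→J1  3|1|0
R(2,0) f=1→J1  3|2|0
+link3  4|2|0
PS(1,3) f=2→J2  4|2|1
R(3,2) f=1→J1  4|3|1
R(0,3) f=1→J1  4|4|1
+link4  5|4|1
P(4,1) f=1→J1  5|5|1
P(2,4) f=1→J1  5|6|1
P(3,4) f=1→J1  5|7|1
P(4,0) f=1→J1  5|8|1
M = 3(5−1)−2·8−1 = 12−16−1 = -5

M = -5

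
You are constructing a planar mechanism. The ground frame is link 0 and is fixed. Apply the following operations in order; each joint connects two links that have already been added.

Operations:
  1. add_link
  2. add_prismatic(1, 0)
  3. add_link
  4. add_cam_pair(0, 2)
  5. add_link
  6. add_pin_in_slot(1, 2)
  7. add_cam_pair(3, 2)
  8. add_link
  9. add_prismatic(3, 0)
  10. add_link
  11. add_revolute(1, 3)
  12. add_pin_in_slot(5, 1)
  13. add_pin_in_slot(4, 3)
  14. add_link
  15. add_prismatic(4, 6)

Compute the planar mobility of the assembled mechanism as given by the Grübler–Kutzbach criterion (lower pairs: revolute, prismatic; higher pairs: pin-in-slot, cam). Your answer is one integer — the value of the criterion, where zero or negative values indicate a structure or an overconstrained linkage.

(L,J1,J2)=(1,0,0); link0 fixed
link1: (2,0,0)
P 1-0 [J1]: (2,1,0)
link2: (3,1,0)
C 0-2 [J2]: (3,1,1)
link3: (4,1,1)
PS 1-2 [J2]: (4,1,2)
C 3-2 [J2]: (4,1,3)
link4: (5,1,3)
P 3-0 [J1]: (5,2,3)
link5: (6,2,3)
R 1-3 [J1]: (6,3,3)
PS 5-1 [J2]: (6,3,4)
PS 4-3 [J2]: (6,3,5)
link6: (7,3,5)
P 4-6 [J1]: (7,4,5)
Grübler: 3·6 − 2·4 − 5 = 5

M = 5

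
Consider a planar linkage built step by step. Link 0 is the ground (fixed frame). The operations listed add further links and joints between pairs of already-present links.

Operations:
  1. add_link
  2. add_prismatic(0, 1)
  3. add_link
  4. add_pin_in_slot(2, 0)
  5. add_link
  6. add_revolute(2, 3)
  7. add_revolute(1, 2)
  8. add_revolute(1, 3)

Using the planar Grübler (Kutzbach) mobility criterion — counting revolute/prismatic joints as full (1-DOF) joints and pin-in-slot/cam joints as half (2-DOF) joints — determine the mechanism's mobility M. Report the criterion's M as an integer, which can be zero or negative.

link 0 = ground. State L|J1|J2 = 1|0|0
+link1  2|0|0
P(0,1) f=1→J1  2|1|0
+link2  3|1|0
PS(2,0) f=2→J2  3|1|1
+link3  4|1|1
R(2,3) f=1→J1  4|2|1
R(1,2) f=1→J1  4|3|1
R(1,3) f=1→J1  4|4|1
M = 3(4−1)−2·4−1 = 9−8−1 = 0

M = 0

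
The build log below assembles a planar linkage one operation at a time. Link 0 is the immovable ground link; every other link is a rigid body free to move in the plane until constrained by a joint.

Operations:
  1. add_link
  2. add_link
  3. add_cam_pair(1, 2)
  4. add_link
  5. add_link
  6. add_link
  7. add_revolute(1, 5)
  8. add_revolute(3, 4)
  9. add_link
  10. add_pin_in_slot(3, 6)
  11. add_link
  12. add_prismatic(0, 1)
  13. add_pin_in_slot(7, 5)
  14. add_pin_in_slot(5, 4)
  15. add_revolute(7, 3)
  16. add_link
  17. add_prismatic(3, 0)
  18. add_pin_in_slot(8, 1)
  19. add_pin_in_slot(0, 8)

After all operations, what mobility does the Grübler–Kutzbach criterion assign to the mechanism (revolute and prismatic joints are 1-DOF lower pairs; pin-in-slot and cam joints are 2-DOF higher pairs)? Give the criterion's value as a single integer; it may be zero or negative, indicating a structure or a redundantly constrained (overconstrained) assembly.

link 0 = ground. State L|J1|J2 = 1|0|0
+link1  2|0|0
+link2  3|0|0
C(1,2) f=2→J2  3|0|1
+link3  4|0|1
+link4  5|0|1
+link5  6|0|1
R(1,5) f=1→J1  6|1|1
R(3,4) f=1→J1  6|2|1
+link6  7|2|1
PS(3,6) f=2→J2  7|2|2
+link7  8|2|2
P(0,1) f=1→J1  8|3|2
PS(7,5) f=2→J2  8|3|3
PS(5,4) f=2→J2  8|3|4
R(7,3) f=1→J1  8|4|4
+link8  9|4|4
P(3,0) f=1→J1  9|5|4
PS(8,1) f=2→J2  9|5|5
PS(0,8) f=2→J2  9|5|6
M = 3(9−1)−2·5−6 = 24−10−6 = 8

M = 8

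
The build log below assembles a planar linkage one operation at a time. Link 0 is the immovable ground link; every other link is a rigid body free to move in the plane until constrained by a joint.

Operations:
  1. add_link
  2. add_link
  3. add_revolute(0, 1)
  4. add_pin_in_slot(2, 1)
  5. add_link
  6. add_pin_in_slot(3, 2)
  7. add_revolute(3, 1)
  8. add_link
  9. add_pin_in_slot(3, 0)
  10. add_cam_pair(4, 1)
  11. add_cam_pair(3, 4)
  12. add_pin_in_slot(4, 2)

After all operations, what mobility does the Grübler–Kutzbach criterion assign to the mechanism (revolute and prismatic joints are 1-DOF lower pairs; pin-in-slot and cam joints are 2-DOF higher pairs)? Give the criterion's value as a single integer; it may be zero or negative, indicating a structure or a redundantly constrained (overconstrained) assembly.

M = 2

link 0 = ground. State L|J1|J2 = 1|0|0
+link1  2|0|0
+link2  3|0|0
R(0,1) f=1→J1  3|1|0
PS(2,1) f=2→J2  3|1|1
+link3  4|1|1
PS(3,2) f=2→J2  4|1|2
R(3,1) f=1→J1  4|2|2
+link4  5|2|2
PS(3,0) f=2→J2  5|2|3
C(4,1) f=2→J2  5|2|4
C(3,4) f=2→J2  5|2|5
PS(4,2) f=2→J2  5|2|6
M = 3(5−1)−2·2−6 = 12−4−6 = 2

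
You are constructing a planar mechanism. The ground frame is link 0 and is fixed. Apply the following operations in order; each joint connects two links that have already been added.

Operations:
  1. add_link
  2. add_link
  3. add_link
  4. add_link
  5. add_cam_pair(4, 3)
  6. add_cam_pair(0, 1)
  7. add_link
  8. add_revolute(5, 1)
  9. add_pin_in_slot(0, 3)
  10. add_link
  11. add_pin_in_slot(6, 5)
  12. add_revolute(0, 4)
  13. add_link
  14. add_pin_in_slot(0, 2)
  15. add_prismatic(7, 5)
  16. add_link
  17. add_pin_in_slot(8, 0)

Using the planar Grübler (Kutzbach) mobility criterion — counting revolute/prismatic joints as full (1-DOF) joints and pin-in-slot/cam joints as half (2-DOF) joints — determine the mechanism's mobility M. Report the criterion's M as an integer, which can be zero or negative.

M = 12

link 0 = ground. State L|J1|J2 = 1|0|0
+link1  2|0|0
+link2  3|0|0
+link3  4|0|0
+link4  5|0|0
C(4,3) f=2→J2  5|0|1
C(0,1) f=2→J2  5|0|2
+link5  6|0|2
R(5,1) f=1→J1  6|1|2
PS(0,3) f=2→J2  6|1|3
+link6  7|1|3
PS(6,5) f=2→J2  7|1|4
R(0,4) f=1→J1  7|2|4
+link7  8|2|4
PS(0,2) f=2→J2  8|2|5
P(7,5) f=1→J1  8|3|5
+link8  9|3|5
PS(8,0) f=2→J2  9|3|6
M = 3(9−1)−2·3−6 = 24−6−6 = 12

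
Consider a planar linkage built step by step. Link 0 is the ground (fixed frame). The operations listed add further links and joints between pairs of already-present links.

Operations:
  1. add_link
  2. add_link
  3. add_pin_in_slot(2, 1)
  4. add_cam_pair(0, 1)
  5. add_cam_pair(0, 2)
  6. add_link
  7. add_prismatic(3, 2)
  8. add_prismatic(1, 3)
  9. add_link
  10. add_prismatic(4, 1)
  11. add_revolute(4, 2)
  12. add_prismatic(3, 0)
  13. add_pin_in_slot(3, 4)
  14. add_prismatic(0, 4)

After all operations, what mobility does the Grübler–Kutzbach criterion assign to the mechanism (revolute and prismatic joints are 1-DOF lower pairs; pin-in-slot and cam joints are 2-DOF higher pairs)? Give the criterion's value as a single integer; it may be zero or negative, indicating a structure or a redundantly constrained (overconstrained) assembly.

M = -4

link 0 = ground. State L|J1|J2 = 1|0|0
+link1  2|0|0
+link2  3|0|0
PS(2,1) f=2→J2  3|0|1
C(0,1) f=2→J2  3|0|2
C(0,2) f=2→J2  3|0|3
+link3  4|0|3
P(3,2) f=1→J1  4|1|3
P(1,3) f=1→J1  4|2|3
+link4  5|2|3
P(4,1) f=1→J1  5|3|3
R(4,2) f=1→J1  5|4|3
P(3,0) f=1→J1  5|5|3
PS(3,4) f=2→J2  5|5|4
P(0,4) f=1→J1  5|6|4
M = 3(5−1)−2·6−4 = 12−12−4 = -4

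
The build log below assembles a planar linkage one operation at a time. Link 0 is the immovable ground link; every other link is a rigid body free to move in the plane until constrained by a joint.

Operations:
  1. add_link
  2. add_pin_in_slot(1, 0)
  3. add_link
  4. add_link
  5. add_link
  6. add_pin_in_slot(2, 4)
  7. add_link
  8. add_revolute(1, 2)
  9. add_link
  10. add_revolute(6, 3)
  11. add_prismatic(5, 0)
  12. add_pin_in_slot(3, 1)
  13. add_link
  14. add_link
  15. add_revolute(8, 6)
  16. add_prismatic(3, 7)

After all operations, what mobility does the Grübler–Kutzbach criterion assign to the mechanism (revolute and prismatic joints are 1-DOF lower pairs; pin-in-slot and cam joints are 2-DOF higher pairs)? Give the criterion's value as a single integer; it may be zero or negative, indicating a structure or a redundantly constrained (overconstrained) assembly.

(L,J1,J2)=(1,0,0); link0 fixed
link1: (2,0,0)
PS 1-0 [J2]: (2,0,1)
link2: (3,0,1)
link3: (4,0,1)
link4: (5,0,1)
PS 2-4 [J2]: (5,0,2)
link5: (6,0,2)
R 1-2 [J1]: (6,1,2)
link6: (7,1,2)
R 6-3 [J1]: (7,2,2)
P 5-0 [J1]: (7,3,2)
PS 3-1 [J2]: (7,3,3)
link7: (8,3,3)
link8: (9,3,3)
R 8-6 [J1]: (9,4,3)
P 3-7 [J1]: (9,5,3)
Grübler: 3·8 − 2·5 − 3 = 11

M = 11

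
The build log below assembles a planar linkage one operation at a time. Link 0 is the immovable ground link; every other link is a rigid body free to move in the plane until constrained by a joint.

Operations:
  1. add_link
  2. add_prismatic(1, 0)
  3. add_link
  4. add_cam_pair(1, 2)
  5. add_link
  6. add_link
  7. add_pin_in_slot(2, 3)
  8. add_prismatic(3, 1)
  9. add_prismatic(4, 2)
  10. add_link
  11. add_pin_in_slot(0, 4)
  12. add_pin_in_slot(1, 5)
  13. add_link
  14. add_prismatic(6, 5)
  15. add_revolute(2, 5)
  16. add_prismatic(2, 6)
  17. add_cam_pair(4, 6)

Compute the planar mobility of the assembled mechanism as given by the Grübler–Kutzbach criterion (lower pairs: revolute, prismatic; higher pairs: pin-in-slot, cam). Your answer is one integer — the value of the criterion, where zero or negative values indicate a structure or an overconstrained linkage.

link 0 = ground. State L|J1|J2 = 1|0|0
+link1  2|0|0
P(1,0) f=1→J1  2|1|0
+link2  3|1|0
C(1,2) f=2→J2  3|1|1
+link3  4|1|1
+link4  5|1|1
PS(2,3) f=2→J2  5|1|2
P(3,1) f=1→J1  5|2|2
P(4,2) f=1→J1  5|3|2
+link5  6|3|2
PS(0,4) f=2→J2  6|3|3
PS(1,5) f=2→J2  6|3|4
+link6  7|3|4
P(6,5) f=1→J1  7|4|4
R(2,5) f=1→J1  7|5|4
P(2,6) f=1→J1  7|6|4
C(4,6) f=2→J2  7|6|5
M = 3(7−1)−2·6−5 = 18−12−5 = 1

M = 1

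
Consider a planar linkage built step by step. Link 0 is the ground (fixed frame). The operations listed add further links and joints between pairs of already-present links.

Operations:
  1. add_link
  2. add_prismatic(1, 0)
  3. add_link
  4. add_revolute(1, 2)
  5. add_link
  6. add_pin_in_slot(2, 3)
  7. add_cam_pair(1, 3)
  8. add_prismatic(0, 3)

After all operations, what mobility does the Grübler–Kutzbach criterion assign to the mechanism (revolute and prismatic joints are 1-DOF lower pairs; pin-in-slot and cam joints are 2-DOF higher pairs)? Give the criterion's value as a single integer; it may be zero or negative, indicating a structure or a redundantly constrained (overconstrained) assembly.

M = 1

L=1 J1=0 J2=0
add link → L=2 J1=0 J2=0
P@1,0 dof=1 J1 → L=2 J1=1 J2=0
add link → L=3 J1=1 J2=0
R@1,2 dof=1 J1 → L=3 J1=2 J2=0
add link → L=4 J1=2 J2=0
PS@2,3 dof=2 J2 → L=4 J1=2 J2=1
C@1,3 dof=2 J2 → L=4 J1=2 J2=2
P@0,3 dof=1 J1 → L=4 J1=3 J2=2
M=3(L−1)−2J1−J2=3·3−2·3−2=1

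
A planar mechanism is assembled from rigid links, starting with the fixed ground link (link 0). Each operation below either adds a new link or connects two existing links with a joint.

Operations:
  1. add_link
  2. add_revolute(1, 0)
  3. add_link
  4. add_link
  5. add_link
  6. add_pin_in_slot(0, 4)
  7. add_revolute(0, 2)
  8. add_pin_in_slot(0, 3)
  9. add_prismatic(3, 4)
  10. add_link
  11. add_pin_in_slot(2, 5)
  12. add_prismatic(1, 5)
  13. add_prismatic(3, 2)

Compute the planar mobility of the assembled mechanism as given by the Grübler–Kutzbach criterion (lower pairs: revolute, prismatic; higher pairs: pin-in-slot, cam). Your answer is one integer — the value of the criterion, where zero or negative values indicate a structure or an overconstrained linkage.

M = 2

(L,J1,J2)=(1,0,0); link0 fixed
link1: (2,0,0)
R 1-0 [J1]: (2,1,0)
link2: (3,1,0)
link3: (4,1,0)
link4: (5,1,0)
PS 0-4 [J2]: (5,1,1)
R 0-2 [J1]: (5,2,1)
PS 0-3 [J2]: (5,2,2)
P 3-4 [J1]: (5,3,2)
link5: (6,3,2)
PS 2-5 [J2]: (6,3,3)
P 1-5 [J1]: (6,4,3)
P 3-2 [J1]: (6,5,3)
Grübler: 3·5 − 2·5 − 3 = 2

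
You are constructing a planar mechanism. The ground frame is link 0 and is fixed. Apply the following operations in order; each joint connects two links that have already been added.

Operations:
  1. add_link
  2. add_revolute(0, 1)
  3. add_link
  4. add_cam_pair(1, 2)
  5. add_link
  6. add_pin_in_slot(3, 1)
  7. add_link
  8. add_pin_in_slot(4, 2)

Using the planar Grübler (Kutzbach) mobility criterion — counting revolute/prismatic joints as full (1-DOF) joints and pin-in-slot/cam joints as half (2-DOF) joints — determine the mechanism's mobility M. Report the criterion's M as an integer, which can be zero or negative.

link 0 = ground. State L|J1|J2 = 1|0|0
+link1  2|0|0
R(0,1) f=1→J1  2|1|0
+link2  3|1|0
C(1,2) f=2→J2  3|1|1
+link3  4|1|1
PS(3,1) f=2→J2  4|1|2
+link4  5|1|2
PS(4,2) f=2→J2  5|1|3
M = 3(5−1)−2·1−3 = 12−2−3 = 7

M = 7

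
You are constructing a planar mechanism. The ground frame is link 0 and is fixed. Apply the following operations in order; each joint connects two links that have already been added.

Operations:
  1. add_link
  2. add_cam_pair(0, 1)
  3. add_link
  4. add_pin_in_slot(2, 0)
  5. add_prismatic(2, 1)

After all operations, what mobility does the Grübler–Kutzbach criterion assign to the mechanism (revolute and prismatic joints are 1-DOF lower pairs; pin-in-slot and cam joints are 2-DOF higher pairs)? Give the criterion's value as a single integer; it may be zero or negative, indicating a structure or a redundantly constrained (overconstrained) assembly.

M = 2

ground; <1,0,0>
#1 <2,0,0>
C:0↔1 J2 <2,0,1>
#2 <3,0,1>
PS:2↔0 J2 <3,0,2>
P:2↔1 J1 <3,1,2>
3×2 − 2×1 − 1×2 = 2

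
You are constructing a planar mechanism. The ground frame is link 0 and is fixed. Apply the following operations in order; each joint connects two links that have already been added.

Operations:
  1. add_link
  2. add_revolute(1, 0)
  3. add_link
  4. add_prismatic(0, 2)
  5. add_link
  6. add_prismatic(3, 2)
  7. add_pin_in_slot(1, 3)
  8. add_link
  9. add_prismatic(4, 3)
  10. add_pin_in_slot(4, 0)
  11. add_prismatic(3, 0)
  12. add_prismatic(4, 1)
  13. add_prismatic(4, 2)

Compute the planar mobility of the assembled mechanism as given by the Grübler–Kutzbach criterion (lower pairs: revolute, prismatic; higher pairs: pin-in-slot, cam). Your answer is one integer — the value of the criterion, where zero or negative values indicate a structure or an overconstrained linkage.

M = -4

L=1 J1=0 J2=0
add link → L=2 J1=0 J2=0
R@1,0 dof=1 J1 → L=2 J1=1 J2=0
add link → L=3 J1=1 J2=0
P@0,2 dof=1 J1 → L=3 J1=2 J2=0
add link → L=4 J1=2 J2=0
P@3,2 dof=1 J1 → L=4 J1=3 J2=0
PS@1,3 dof=2 J2 → L=4 J1=3 J2=1
add link → L=5 J1=3 J2=1
P@4,3 dof=1 J1 → L=5 J1=4 J2=1
PS@4,0 dof=2 J2 → L=5 J1=4 J2=2
P@3,0 dof=1 J1 → L=5 J1=5 J2=2
P@4,1 dof=1 J1 → L=5 J1=6 J2=2
P@4,2 dof=1 J1 → L=5 J1=7 J2=2
M=3(L−1)−2J1−J2=3·4−2·7−2=-4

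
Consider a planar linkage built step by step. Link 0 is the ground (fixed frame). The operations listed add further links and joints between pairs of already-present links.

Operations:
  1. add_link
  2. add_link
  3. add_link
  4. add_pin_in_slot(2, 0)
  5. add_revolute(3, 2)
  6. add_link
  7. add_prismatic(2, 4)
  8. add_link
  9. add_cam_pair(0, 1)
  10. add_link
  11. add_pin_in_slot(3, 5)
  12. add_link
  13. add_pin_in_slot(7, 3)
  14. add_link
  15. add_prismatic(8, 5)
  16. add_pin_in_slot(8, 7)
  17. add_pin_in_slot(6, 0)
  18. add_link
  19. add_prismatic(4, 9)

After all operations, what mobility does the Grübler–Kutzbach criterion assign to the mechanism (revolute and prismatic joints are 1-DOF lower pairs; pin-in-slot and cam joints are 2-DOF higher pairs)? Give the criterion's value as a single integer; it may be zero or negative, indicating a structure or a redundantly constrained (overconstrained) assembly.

ground; <1,0,0>
#1 <2,0,0>
#2 <3,0,0>
#3 <4,0,0>
PS:2↔0 J2 <4,0,1>
R:3↔2 J1 <4,1,1>
#4 <5,1,1>
P:2↔4 J1 <5,2,1>
#5 <6,2,1>
C:0↔1 J2 <6,2,2>
#6 <7,2,2>
PS:3↔5 J2 <7,2,3>
#7 <8,2,3>
PS:7↔3 J2 <8,2,4>
#8 <9,2,4>
P:8↔5 J1 <9,3,4>
PS:8↔7 J2 <9,3,5>
PS:6↔0 J2 <9,3,6>
#9 <10,3,6>
P:4↔9 J1 <10,4,6>
3×9 − 2×4 − 1×6 = 13

M = 13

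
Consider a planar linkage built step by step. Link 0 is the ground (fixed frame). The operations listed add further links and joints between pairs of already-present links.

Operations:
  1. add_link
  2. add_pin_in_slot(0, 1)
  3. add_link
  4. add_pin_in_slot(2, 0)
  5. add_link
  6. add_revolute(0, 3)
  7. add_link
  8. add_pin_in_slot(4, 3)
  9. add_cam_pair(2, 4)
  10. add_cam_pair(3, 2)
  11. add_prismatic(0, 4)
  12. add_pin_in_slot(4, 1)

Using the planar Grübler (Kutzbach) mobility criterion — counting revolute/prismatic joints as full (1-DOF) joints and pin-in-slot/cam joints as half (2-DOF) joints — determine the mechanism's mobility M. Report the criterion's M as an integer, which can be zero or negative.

M = 2

ground; <1,0,0>
#1 <2,0,0>
PS:0↔1 J2 <2,0,1>
#2 <3,0,1>
PS:2↔0 J2 <3,0,2>
#3 <4,0,2>
R:0↔3 J1 <4,1,2>
#4 <5,1,2>
PS:4↔3 J2 <5,1,3>
C:2↔4 J2 <5,1,4>
C:3↔2 J2 <5,1,5>
P:0↔4 J1 <5,2,5>
PS:4↔1 J2 <5,2,6>
3×4 − 2×2 − 1×6 = 2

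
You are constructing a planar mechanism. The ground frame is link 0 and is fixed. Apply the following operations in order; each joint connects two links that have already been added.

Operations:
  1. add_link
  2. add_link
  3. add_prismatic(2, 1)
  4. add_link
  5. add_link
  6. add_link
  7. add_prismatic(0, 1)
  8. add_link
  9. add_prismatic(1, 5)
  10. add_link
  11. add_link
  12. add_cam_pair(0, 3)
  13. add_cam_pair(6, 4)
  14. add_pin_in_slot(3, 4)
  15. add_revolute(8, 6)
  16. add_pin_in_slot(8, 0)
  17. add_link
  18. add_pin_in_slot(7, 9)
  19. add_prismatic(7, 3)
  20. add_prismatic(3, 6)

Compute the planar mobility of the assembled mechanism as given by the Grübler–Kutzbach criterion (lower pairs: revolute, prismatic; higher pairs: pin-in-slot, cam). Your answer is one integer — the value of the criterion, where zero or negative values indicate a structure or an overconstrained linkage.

link 0 = ground. State L|J1|J2 = 1|0|0
+link1  2|0|0
+link2  3|0|0
P(2,1) f=1→J1  3|1|0
+link3  4|1|0
+link4  5|1|0
+link5  6|1|0
P(0,1) f=1→J1  6|2|0
+link6  7|2|0
P(1,5) f=1→J1  7|3|0
+link7  8|3|0
+link8  9|3|0
C(0,3) f=2→J2  9|3|1
C(6,4) f=2→J2  9|3|2
PS(3,4) f=2→J2  9|3|3
R(8,6) f=1→J1  9|4|3
PS(8,0) f=2→J2  9|4|4
+link9  10|4|4
PS(7,9) f=2→J2  10|4|5
P(7,3) f=1→J1  10|5|5
P(3,6) f=1→J1  10|6|5
M = 3(10−1)−2·6−5 = 27−12−5 = 10

M = 10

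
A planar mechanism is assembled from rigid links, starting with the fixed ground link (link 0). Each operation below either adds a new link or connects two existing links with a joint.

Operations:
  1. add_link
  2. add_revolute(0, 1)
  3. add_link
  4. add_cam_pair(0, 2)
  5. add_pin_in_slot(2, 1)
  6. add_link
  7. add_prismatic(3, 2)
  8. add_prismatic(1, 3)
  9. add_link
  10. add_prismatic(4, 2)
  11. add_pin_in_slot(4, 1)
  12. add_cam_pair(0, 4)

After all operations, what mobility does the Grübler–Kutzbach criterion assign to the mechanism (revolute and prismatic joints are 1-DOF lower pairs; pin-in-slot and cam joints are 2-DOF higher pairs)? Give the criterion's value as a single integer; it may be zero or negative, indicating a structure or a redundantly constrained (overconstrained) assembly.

link 0 = ground. State L|J1|J2 = 1|0|0
+link1  2|0|0
R(0,1) f=1→J1  2|1|0
+link2  3|1|0
C(0,2) f=2→J2  3|1|1
PS(2,1) f=2→J2  3|1|2
+link3  4|1|2
P(3,2) f=1→J1  4|2|2
P(1,3) f=1→J1  4|3|2
+link4  5|3|2
P(4,2) f=1→J1  5|4|2
PS(4,1) f=2→J2  5|4|3
C(0,4) f=2→J2  5|4|4
M = 3(5−1)−2·4−4 = 12−8−4 = 0

M = 0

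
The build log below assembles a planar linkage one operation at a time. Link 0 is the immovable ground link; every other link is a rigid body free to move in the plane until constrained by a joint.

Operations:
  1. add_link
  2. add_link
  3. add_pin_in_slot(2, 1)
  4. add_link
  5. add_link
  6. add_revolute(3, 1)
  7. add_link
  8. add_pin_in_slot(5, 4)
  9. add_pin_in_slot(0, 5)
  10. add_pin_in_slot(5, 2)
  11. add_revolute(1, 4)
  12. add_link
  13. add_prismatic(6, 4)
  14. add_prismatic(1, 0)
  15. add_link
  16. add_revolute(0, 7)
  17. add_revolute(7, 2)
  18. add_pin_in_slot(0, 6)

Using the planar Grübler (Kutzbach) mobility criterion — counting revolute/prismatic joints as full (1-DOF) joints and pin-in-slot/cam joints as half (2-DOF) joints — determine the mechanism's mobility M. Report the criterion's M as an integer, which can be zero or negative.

ground; <1,0,0>
#1 <2,0,0>
#2 <3,0,0>
PS:2↔1 J2 <3,0,1>
#3 <4,0,1>
#4 <5,0,1>
R:3↔1 J1 <5,1,1>
#5 <6,1,1>
PS:5↔4 J2 <6,1,2>
PS:0↔5 J2 <6,1,3>
PS:5↔2 J2 <6,1,4>
R:1↔4 J1 <6,2,4>
#6 <7,2,4>
P:6↔4 J1 <7,3,4>
P:1↔0 J1 <7,4,4>
#7 <8,4,4>
R:0↔7 J1 <8,5,4>
R:7↔2 J1 <8,6,4>
PS:0↔6 J2 <8,6,5>
3×7 − 2×6 − 1×5 = 4

M = 4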